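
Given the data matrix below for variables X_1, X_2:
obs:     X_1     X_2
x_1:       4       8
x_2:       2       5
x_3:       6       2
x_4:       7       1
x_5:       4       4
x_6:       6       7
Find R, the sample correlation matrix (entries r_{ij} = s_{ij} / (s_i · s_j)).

Step 1 — column means:
  mean(X_1) = (4 + 2 + 6 + 7 + 4 + 6) / 6 = 29/6 = 4.8333
  mean(X_2) = (8 + 5 + 2 + 1 + 4 + 7) / 6 = 27/6 = 4.5

Step 2 — sample variances and covariances s[i,j] = (1/(n-1)) · Σ_k (x_{k,i} - mean_i) · (x_{k,j} - mean_j), with n-1 = 5:
  s[X_1,X_1] = ((-0.8333)·(-0.8333) + (-2.8333)·(-2.8333) + (1.1667)·(1.1667) + (2.1667)·(2.1667) + (-0.8333)·(-0.8333) + (1.1667)·(1.1667)) / 5 = 16.8333/5 = 3.3667
  s[X_1,X_2] = ((-0.8333)·(3.5) + (-2.8333)·(0.5) + (1.1667)·(-2.5) + (2.1667)·(-3.5) + (-0.8333)·(-0.5) + (1.1667)·(2.5)) / 5 = -11.5/5 = -2.3
  s[X_2,X_2] = ((3.5)·(3.5) + (0.5)·(0.5) + (-2.5)·(-2.5) + (-3.5)·(-3.5) + (-0.5)·(-0.5) + (2.5)·(2.5)) / 5 = 37.5/5 = 7.5
  Sample standard deviations s_i = √(s[i,i]):
  s(X_1) = √(3.3667) = 1.8348
  s(X_2) = √(7.5) = 2.7386

Step 3 — r_{ij} = s_{ij} / (s_i · s_j):
  r[X_1,X_1] = 1 (diagonal).
  r[X_1,X_2] = -2.3 / (1.8348 · 2.7386) = -2.3 / 5.0249 = -0.4577
  r[X_2,X_2] = 1 (diagonal).

R is symmetric with unit diagonal. Assembling:

R = [[1, -0.4577],
 [-0.4577, 1]]


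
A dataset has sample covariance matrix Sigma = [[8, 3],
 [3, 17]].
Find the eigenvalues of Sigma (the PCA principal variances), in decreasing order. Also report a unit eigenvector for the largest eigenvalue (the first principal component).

Step 1 — characteristic polynomial of 2×2 Sigma:
  det(Sigma - λI) = λ² - trace · λ + det = 0.
  trace = 8 + 17 = 25, det = 8·17 - (3)² = 127.
Step 2 — discriminant:
  Δ = trace² - 4·det = 625 - 508 = 117.
Step 3 — eigenvalues:
  λ = (trace ± √Δ)/2 = (25 ± 10.8167)/2,
  λ_1 = 17.9083,  λ_2 = 7.0917.

Step 4 — unit eigenvector for λ_1: solve (Sigma - λ_1 I)v = 0. First row:
  (8 - 17.9083)·v_x + (3)·v_y = 0, i.e. (-9.9083)·v_x + (3)·v_y = 0,
  so v ∝ (b, λ_1 - a) = (3, 9.9083) = u.
  ||u|| = √((3)² + (9.9083)²) = √(107.1749) ≈ 10.3525,
  v_1 = u/||u|| ≈ (0.2898, 0.9571) (||v_1|| = 1).

λ_1 = 17.9083,  λ_2 = 7.0917;  v_1 ≈ (0.2898, 0.9571)


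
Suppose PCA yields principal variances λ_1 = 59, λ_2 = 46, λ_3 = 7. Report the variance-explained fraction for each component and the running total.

Step 1 — total variance = trace(Sigma) = Σ λ_i = 59 + 46 + 7 = 112.

Step 2 — fraction explained by component i = λ_i / Σ λ:
  PC1: 59/112 = 0.5268
  PC2: 46/112 = 0.4107
  PC3: 7/112 = 0.0625

Step 3 — cumulative fraction after k components = (λ_1 + ... + λ_k) / Σ λ:
  k = 1: 59/112 = 0.5268
  k = 2: (59 + 46)/112 = 105/112 = 0.9375
  k = 3: (59 + 46 + 7)/112 = 112/112 = 1

Summary (fraction, with percent):

explained: PC1 0.5268 (52.68%), PC2 0.4107 (41.07%), PC3 0.0625 (6.25%);  cumulative: 0.5268, 0.9375, 1


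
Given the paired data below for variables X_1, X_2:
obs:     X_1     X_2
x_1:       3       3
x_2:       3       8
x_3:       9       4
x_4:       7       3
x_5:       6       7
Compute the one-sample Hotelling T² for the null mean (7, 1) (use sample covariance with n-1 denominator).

Step 1 — sample mean vector:
  mean(X_1) = (3 + 3 + 9 + 7 + 6) / 5 = 28/5 = 5.6
  mean(X_2) = (3 + 8 + 4 + 3 + 7) / 5 = 25/5 = 5
  x̄ = (5.6, 5),  deviation x̄ - mu_0 = (5.6, 5) - (7, 1) = (-1.4, 4).

Step 2 — sample covariance matrix, S[i,j] = (1/(n-1)) · Σ_k (x_{k,i} - mean_i) · (x_{k,j} - mean_j), divisor n-1 = 4:
  S[X_1,X_1] = ((-2.6)·(-2.6) + (-2.6)·(-2.6) + (3.4)·(3.4) + (1.4)·(1.4) + (0.4)·(0.4)) / 4 = 27.2/4 = 6.8
  S[X_1,X_2] = ((-2.6)·(-2) + (-2.6)·(3) + (3.4)·(-1) + (1.4)·(-2) + (0.4)·(2)) / 4 = -8/4 = -2
  S[X_2,X_2] = ((-2)·(-2) + (3)·(3) + (-1)·(-1) + (-2)·(-2) + (2)·(2)) / 4 = 22/4 = 5.5
  S = [[6.8, -2],
 [-2, 5.5]].

Step 3 — invert S. det(S) = 6.8·5.5 - (-2)² = 33.4.
  S^{-1} = (1/det) · [[d, -b], [-b, a]] = [[0.1647, 0.0599],
 [0.0599, 0.2036]].

Step 4 — quadratic form (x̄ - mu_0)^T · S^{-1} · (x̄ - mu_0):
  S^{-1} · (x̄ - mu_0) = (0.009, 0.7305),
  (x̄ - mu_0)^T · [...] = (-1.4)·(0.009) + (4)·(0.7305) = 2.9096.

Step 5 — scale by n: T² = 5 · 2.9096 = 14.5479.

T² ≈ 14.5479


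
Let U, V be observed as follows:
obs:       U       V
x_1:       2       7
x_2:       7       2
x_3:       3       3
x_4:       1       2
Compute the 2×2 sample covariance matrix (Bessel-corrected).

Step 1 — column means:
  mean(U) = (2 + 7 + 3 + 1) / 4 = 13/4 = 3.25
  mean(V) = (7 + 2 + 3 + 2) / 4 = 14/4 = 3.5

Step 2 — sample covariance S[i,j] = (1/(n-1)) · Σ_k (x_{k,i} - mean_i) · (x_{k,j} - mean_j), with n-1 = 3.
  S[U,U] = ((-1.25)·(-1.25) + (3.75)·(3.75) + (-0.25)·(-0.25) + (-2.25)·(-2.25)) / 3 = 20.75/3 = 6.9167
  S[U,V] = ((-1.25)·(3.5) + (3.75)·(-1.5) + (-0.25)·(-0.5) + (-2.25)·(-1.5)) / 3 = -6.5/3 = -2.1667
  S[V,V] = ((3.5)·(3.5) + (-1.5)·(-1.5) + (-0.5)·(-0.5) + (-1.5)·(-1.5)) / 3 = 17/3 = 5.6667

S is symmetric (S[j,i] = S[i,j]). Assembling:

S = [[6.9167, -2.1667],
 [-2.1667, 5.6667]]


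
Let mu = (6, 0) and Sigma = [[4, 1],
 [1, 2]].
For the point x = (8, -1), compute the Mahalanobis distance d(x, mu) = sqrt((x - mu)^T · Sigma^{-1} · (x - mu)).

Step 1 — centre the observation: (x - mu) = (2, -1).

Step 2 — invert Sigma. det(Sigma) = 4·2 - (1)² = 7.
  Sigma^{-1} = (1/det) · [[d, -b], [-b, a]] = [[0.2857, -0.1429],
 [-0.1429, 0.5714]].

Step 3 — form the quadratic (x - mu)^T · Sigma^{-1} · (x - mu):
  Sigma^{-1} · (x - mu) = (0.7143, -0.8571).
  (x - mu)^T · [Sigma^{-1} · (x - mu)] = (2)·(0.7143) + (-1)·(-0.8571) = 2.2857.

Step 4 — take square root: d = √(2.2857) ≈ 1.5119.

d(x, mu) = √(2.2857) ≈ 1.5119


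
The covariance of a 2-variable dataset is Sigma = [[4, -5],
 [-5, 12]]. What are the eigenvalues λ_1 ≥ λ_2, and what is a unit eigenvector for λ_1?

Step 1 — characteristic polynomial of 2×2 Sigma:
  det(Sigma - λI) = λ² - trace · λ + det = 0.
  trace = 4 + 12 = 16, det = 4·12 - (-5)² = 23.
Step 2 — discriminant:
  Δ = trace² - 4·det = 256 - 92 = 164.
Step 3 — eigenvalues:
  λ = (trace ± √Δ)/2 = (16 ± 12.8062)/2,
  λ_1 = 14.4031,  λ_2 = 1.5969.

Step 4 — unit eigenvector for λ_1: solve (Sigma - λ_1 I)v = 0. First row:
  (4 - 14.4031)·v_x + (-5)·v_y = 0, i.e. (-10.4031)·v_x + (-5)·v_y = 0,
  so v ∝ (b, λ_1 - a) = (-5, 10.4031); multiply by -1 so the first entry is positive: u = (5, -10.4031).
  ||u|| = √((5)² + (-10.4031)²) = √(133.225) ≈ 11.5423,
  v_1 = u/||u|| ≈ (0.4332, -0.9013) (||v_1|| = 1).

λ_1 = 14.4031,  λ_2 = 1.5969;  v_1 ≈ (0.4332, -0.9013)


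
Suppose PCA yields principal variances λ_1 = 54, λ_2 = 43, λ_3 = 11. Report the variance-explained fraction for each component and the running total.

Step 1 — total variance = trace(Sigma) = Σ λ_i = 54 + 43 + 11 = 108.

Step 2 — fraction explained by component i = λ_i / Σ λ:
  PC1: 54/108 = 0.5
  PC2: 43/108 = 0.3981
  PC3: 11/108 = 0.1019

Step 3 — cumulative fraction after k components = (λ_1 + ... + λ_k) / Σ λ:
  k = 1: 54/108 = 0.5
  k = 2: (54 + 43)/108 = 97/108 = 0.8981
  k = 3: (54 + 43 + 11)/108 = 108/108 = 1

Summary (fraction, with percent):

explained: PC1 0.5 (50%), PC2 0.3981 (39.81%), PC3 0.1019 (10.19%);  cumulative: 0.5, 0.8981, 1


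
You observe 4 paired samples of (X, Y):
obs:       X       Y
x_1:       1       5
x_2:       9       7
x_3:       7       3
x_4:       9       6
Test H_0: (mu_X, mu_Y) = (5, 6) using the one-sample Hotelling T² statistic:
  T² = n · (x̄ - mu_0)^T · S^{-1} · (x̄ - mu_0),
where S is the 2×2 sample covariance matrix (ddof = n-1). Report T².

Step 1 — sample mean vector:
  mean(X) = (1 + 9 + 7 + 9) / 4 = 26/4 = 6.5
  mean(Y) = (5 + 7 + 3 + 6) / 4 = 21/4 = 5.25
  x̄ = (6.5, 5.25),  deviation x̄ - mu_0 = (6.5, 5.25) - (5, 6) = (1.5, -0.75).

Step 2 — sample covariance matrix, S[i,j] = (1/(n-1)) · Σ_k (x_{k,i} - mean_i) · (x_{k,j} - mean_j), divisor n-1 = 3:
  S[X,X] = ((-5.5)·(-5.5) + (2.5)·(2.5) + (0.5)·(0.5) + (2.5)·(2.5)) / 3 = 43/3 = 14.3333
  S[X,Y] = ((-5.5)·(-0.25) + (2.5)·(1.75) + (0.5)·(-2.25) + (2.5)·(0.75)) / 3 = 6.5/3 = 2.1667
  S[Y,Y] = ((-0.25)·(-0.25) + (1.75)·(1.75) + (-2.25)·(-2.25) + (0.75)·(0.75)) / 3 = 8.75/3 = 2.9167
  S = [[14.3333, 2.1667],
 [2.1667, 2.9167]].

Step 3 — invert S. det(S) = 14.3333·2.9167 - (2.1667)² = 37.1111.
  S^{-1} = (1/det) · [[d, -b], [-b, a]] = [[0.0786, -0.0584],
 [-0.0584, 0.3862]].

Step 4 — quadratic form (x̄ - mu_0)^T · S^{-1} · (x̄ - mu_0):
  S^{-1} · (x̄ - mu_0) = (0.1617, -0.3772),
  (x̄ - mu_0)^T · [...] = (1.5)·(0.1617) + (-0.75)·(-0.3772) = 0.5254.

Step 5 — scale by n: T² = 4 · 0.5254 = 2.1018.

T² ≈ 2.1018


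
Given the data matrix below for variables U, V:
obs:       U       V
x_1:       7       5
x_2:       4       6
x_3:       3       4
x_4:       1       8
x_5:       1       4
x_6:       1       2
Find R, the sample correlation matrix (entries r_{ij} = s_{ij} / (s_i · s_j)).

Step 1 — column means:
  mean(U) = (7 + 4 + 3 + 1 + 1 + 1) / 6 = 17/6 = 2.8333
  mean(V) = (5 + 6 + 4 + 8 + 4 + 2) / 6 = 29/6 = 4.8333

Step 2 — sample variances and covariances s[i,j] = (1/(n-1)) · Σ_k (x_{k,i} - mean_i) · (x_{k,j} - mean_j), with n-1 = 5:
  s[U,U] = ((4.1667)·(4.1667) + (1.1667)·(1.1667) + (0.1667)·(0.1667) + (-1.8333)·(-1.8333) + (-1.8333)·(-1.8333) + (-1.8333)·(-1.8333)) / 5 = 28.8333/5 = 5.7667
  s[U,V] = ((4.1667)·(0.1667) + (1.1667)·(1.1667) + (0.1667)·(-0.8333) + (-1.8333)·(3.1667) + (-1.8333)·(-0.8333) + (-1.8333)·(-2.8333)) / 5 = 2.8333/5 = 0.5667
  s[V,V] = ((0.1667)·(0.1667) + (1.1667)·(1.1667) + (-0.8333)·(-0.8333) + (3.1667)·(3.1667) + (-0.8333)·(-0.8333) + (-2.8333)·(-2.8333)) / 5 = 20.8333/5 = 4.1667
  Sample standard deviations s_i = √(s[i,i]):
  s(U) = √(5.7667) = 2.4014
  s(V) = √(4.1667) = 2.0412

Step 3 — r_{ij} = s_{ij} / (s_i · s_j):
  r[U,U] = 1 (diagonal).
  r[U,V] = 0.5667 / (2.4014 · 2.0412) = 0.5667 / 4.9018 = 0.1156
  r[V,V] = 1 (diagonal).

R is symmetric with unit diagonal. Assembling:

R = [[1, 0.1156],
 [0.1156, 1]]


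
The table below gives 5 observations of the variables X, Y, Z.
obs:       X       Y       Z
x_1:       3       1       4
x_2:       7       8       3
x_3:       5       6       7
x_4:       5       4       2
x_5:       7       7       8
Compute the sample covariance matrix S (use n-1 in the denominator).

Step 1 — column means:
  mean(X) = (3 + 7 + 5 + 5 + 7) / 5 = 27/5 = 5.4
  mean(Y) = (1 + 8 + 6 + 4 + 7) / 5 = 26/5 = 5.2
  mean(Z) = (4 + 3 + 7 + 2 + 8) / 5 = 24/5 = 4.8

Step 2 — sample covariance S[i,j] = (1/(n-1)) · Σ_k (x_{k,i} - mean_i) · (x_{k,j} - mean_j), with n-1 = 4.
  S[X,X] = ((-2.4)·(-2.4) + (1.6)·(1.6) + (-0.4)·(-0.4) + (-0.4)·(-0.4) + (1.6)·(1.6)) / 4 = 11.2/4 = 2.8
  S[X,Y] = ((-2.4)·(-4.2) + (1.6)·(2.8) + (-0.4)·(0.8) + (-0.4)·(-1.2) + (1.6)·(1.8)) / 4 = 17.6/4 = 4.4
  S[X,Z] = ((-2.4)·(-0.8) + (1.6)·(-1.8) + (-0.4)·(2.2) + (-0.4)·(-2.8) + (1.6)·(3.2)) / 4 = 4.4/4 = 1.1
  S[Y,Y] = ((-4.2)·(-4.2) + (2.8)·(2.8) + (0.8)·(0.8) + (-1.2)·(-1.2) + (1.8)·(1.8)) / 4 = 30.8/4 = 7.7
  S[Y,Z] = ((-4.2)·(-0.8) + (2.8)·(-1.8) + (0.8)·(2.2) + (-1.2)·(-2.8) + (1.8)·(3.2)) / 4 = 9.2/4 = 2.3
  S[Z,Z] = ((-0.8)·(-0.8) + (-1.8)·(-1.8) + (2.2)·(2.2) + (-2.8)·(-2.8) + (3.2)·(3.2)) / 4 = 26.8/4 = 6.7

S is symmetric (S[j,i] = S[i,j]). Assembling:

S = [[2.8, 4.4, 1.1],
 [4.4, 7.7, 2.3],
 [1.1, 2.3, 6.7]]


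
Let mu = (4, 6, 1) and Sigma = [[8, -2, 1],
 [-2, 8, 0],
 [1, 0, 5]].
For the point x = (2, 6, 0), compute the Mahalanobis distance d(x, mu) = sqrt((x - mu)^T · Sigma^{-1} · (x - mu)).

Step 1 — centre the observation: (x - mu) = (-2, 0, -1).

Step 2 — invert Sigma (cofactor / det for 3×3, or solve directly):
  Sigma^{-1} = [[0.137, 0.0342, -0.0274],
 [0.0342, 0.1336, -0.0068],
 [-0.0274, -0.0068, 0.2055]].

Step 3 — form the quadratic (x - mu)^T · Sigma^{-1} · (x - mu):
  Sigma^{-1} · (x - mu) = (-0.2466, -0.0616, -0.1507).
  (x - mu)^T · [Sigma^{-1} · (x - mu)] = (-2)·(-0.2466) + (0)·(-0.0616) + (-1)·(-0.1507) = 0.6438.

Step 4 — take square root: d = √(0.6438) ≈ 0.8024.

d(x, mu) = √(0.6438) ≈ 0.8024


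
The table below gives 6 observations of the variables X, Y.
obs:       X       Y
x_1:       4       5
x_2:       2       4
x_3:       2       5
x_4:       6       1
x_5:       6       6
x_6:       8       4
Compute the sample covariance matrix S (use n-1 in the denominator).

Step 1 — column means:
  mean(X) = (4 + 2 + 2 + 6 + 6 + 8) / 6 = 28/6 = 4.6667
  mean(Y) = (5 + 4 + 5 + 1 + 6 + 4) / 6 = 25/6 = 4.1667

Step 2 — sample covariance S[i,j] = (1/(n-1)) · Σ_k (x_{k,i} - mean_i) · (x_{k,j} - mean_j), with n-1 = 5.
  S[X,X] = ((-0.6667)·(-0.6667) + (-2.6667)·(-2.6667) + (-2.6667)·(-2.6667) + (1.3333)·(1.3333) + (1.3333)·(1.3333) + (3.3333)·(3.3333)) / 5 = 29.3333/5 = 5.8667
  S[X,Y] = ((-0.6667)·(0.8333) + (-2.6667)·(-0.1667) + (-2.6667)·(0.8333) + (1.3333)·(-3.1667) + (1.3333)·(1.8333) + (3.3333)·(-0.1667)) / 5 = -4.6667/5 = -0.9333
  S[Y,Y] = ((0.8333)·(0.8333) + (-0.1667)·(-0.1667) + (0.8333)·(0.8333) + (-3.1667)·(-3.1667) + (1.8333)·(1.8333) + (-0.1667)·(-0.1667)) / 5 = 14.8333/5 = 2.9667

S is symmetric (S[j,i] = S[i,j]). Assembling:

S = [[5.8667, -0.9333],
 [-0.9333, 2.9667]]


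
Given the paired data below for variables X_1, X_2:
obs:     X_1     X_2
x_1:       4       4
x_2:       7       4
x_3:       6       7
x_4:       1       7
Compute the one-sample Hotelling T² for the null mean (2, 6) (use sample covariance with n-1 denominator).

Step 1 — sample mean vector:
  mean(X_1) = (4 + 7 + 6 + 1) / 4 = 18/4 = 4.5
  mean(X_2) = (4 + 4 + 7 + 7) / 4 = 22/4 = 5.5
  x̄ = (4.5, 5.5),  deviation x̄ - mu_0 = (4.5, 5.5) - (2, 6) = (2.5, -0.5).

Step 2 — sample covariance matrix, S[i,j] = (1/(n-1)) · Σ_k (x_{k,i} - mean_i) · (x_{k,j} - mean_j), divisor n-1 = 3:
  S[X_1,X_1] = ((-0.5)·(-0.5) + (2.5)·(2.5) + (1.5)·(1.5) + (-3.5)·(-3.5)) / 3 = 21/3 = 7
  S[X_1,X_2] = ((-0.5)·(-1.5) + (2.5)·(-1.5) + (1.5)·(1.5) + (-3.5)·(1.5)) / 3 = -6/3 = -2
  S[X_2,X_2] = ((-1.5)·(-1.5) + (-1.5)·(-1.5) + (1.5)·(1.5) + (1.5)·(1.5)) / 3 = 9/3 = 3
  S = [[7, -2],
 [-2, 3]].

Step 3 — invert S. det(S) = 7·3 - (-2)² = 17.
  S^{-1} = (1/det) · [[d, -b], [-b, a]] = [[0.1765, 0.1176],
 [0.1176, 0.4118]].

Step 4 — quadratic form (x̄ - mu_0)^T · S^{-1} · (x̄ - mu_0):
  S^{-1} · (x̄ - mu_0) = (0.3824, 0.0882),
  (x̄ - mu_0)^T · [...] = (2.5)·(0.3824) + (-0.5)·(0.0882) = 0.9118.

Step 5 — scale by n: T² = 4 · 0.9118 = 3.6471.

T² ≈ 3.6471


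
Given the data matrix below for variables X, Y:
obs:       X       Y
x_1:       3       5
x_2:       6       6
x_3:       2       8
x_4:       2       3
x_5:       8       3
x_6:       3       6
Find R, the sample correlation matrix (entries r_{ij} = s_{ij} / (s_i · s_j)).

Step 1 — column means:
  mean(X) = (3 + 6 + 2 + 2 + 8 + 3) / 6 = 24/6 = 4
  mean(Y) = (5 + 6 + 8 + 3 + 3 + 6) / 6 = 31/6 = 5.1667

Step 2 — sample variances and covariances s[i,j] = (1/(n-1)) · Σ_k (x_{k,i} - mean_i) · (x_{k,j} - mean_j), with n-1 = 5:
  s[X,X] = ((-1)·(-1) + (2)·(2) + (-2)·(-2) + (-2)·(-2) + (4)·(4) + (-1)·(-1)) / 5 = 30/5 = 6
  s[X,Y] = ((-1)·(-0.1667) + (2)·(0.8333) + (-2)·(2.8333) + (-2)·(-2.1667) + (4)·(-2.1667) + (-1)·(0.8333)) / 5 = -9/5 = -1.8
  s[Y,Y] = ((-0.1667)·(-0.1667) + (0.8333)·(0.8333) + (2.8333)·(2.8333) + (-2.1667)·(-2.1667) + (-2.1667)·(-2.1667) + (0.8333)·(0.8333)) / 5 = 18.8333/5 = 3.7667
  Sample standard deviations s_i = √(s[i,i]):
  s(X) = √(6) = 2.4495
  s(Y) = √(3.7667) = 1.9408

Step 3 — r_{ij} = s_{ij} / (s_i · s_j):
  r[X,X] = 1 (diagonal).
  r[X,Y] = -1.8 / (2.4495 · 1.9408) = -1.8 / 4.7539 = -0.3786
  r[Y,Y] = 1 (diagonal).

R is symmetric with unit diagonal. Assembling:

R = [[1, -0.3786],
 [-0.3786, 1]]


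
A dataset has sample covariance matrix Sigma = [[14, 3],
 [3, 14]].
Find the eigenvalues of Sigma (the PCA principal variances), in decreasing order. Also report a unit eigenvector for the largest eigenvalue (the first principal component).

Step 1 — characteristic polynomial of 2×2 Sigma:
  det(Sigma - λI) = λ² - trace · λ + det = 0.
  trace = 14 + 14 = 28, det = 14·14 - (3)² = 187.
Step 2 — discriminant:
  Δ = trace² - 4·det = 784 - 748 = 36.
Step 3 — eigenvalues:
  λ = (trace ± √Δ)/2 = (28 ± 6)/2,
  λ_1 = 17,  λ_2 = 11.

Step 4 — unit eigenvector for λ_1: solve (Sigma - λ_1 I)v = 0. First row:
  (14 - 17)·v_x + (3)·v_y = 0, i.e. (-3)·v_x + (3)·v_y = 0,
  so v ∝ (b, λ_1 - a) = (3, 3) = u.
  ||u|| = √((3)² + (3)²) = √(18) ≈ 4.2426,
  v_1 = u/||u|| ≈ (0.7071, 0.7071) (||v_1|| = 1).

λ_1 = 17,  λ_2 = 11;  v_1 ≈ (0.7071, 0.7071)


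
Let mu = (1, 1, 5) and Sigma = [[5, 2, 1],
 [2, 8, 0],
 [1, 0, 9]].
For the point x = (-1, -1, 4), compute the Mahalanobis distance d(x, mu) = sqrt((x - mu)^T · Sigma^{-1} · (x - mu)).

Step 1 — centre the observation: (x - mu) = (-2, -2, -1).

Step 2 — invert Sigma (cofactor / det for 3×3, or solve directly):
  Sigma^{-1} = [[0.2278, -0.057, -0.0253],
 [-0.057, 0.1392, 0.0063],
 [-0.0253, 0.0063, 0.1139]].

Step 3 — form the quadratic (x - mu)^T · Sigma^{-1} · (x - mu):
  Sigma^{-1} · (x - mu) = (-0.3165, -0.1709, -0.0759).
  (x - mu)^T · [Sigma^{-1} · (x - mu)] = (-2)·(-0.3165) + (-2)·(-0.1709) + (-1)·(-0.0759) = 1.0506.

Step 4 — take square root: d = √(1.0506) ≈ 1.025.

d(x, mu) = √(1.0506) ≈ 1.025


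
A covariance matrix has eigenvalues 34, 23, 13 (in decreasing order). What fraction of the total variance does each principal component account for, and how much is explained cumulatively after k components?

Step 1 — total variance = trace(Sigma) = Σ λ_i = 34 + 23 + 13 = 70.

Step 2 — fraction explained by component i = λ_i / Σ λ:
  PC1: 34/70 = 0.4857
  PC2: 23/70 = 0.3286
  PC3: 13/70 = 0.1857

Step 3 — cumulative fraction after k components = (λ_1 + ... + λ_k) / Σ λ:
  k = 1: 34/70 = 0.4857
  k = 2: (34 + 23)/70 = 57/70 = 0.8143
  k = 3: (34 + 23 + 13)/70 = 70/70 = 1

Summary (fraction, with percent):

explained: PC1 0.4857 (48.57%), PC2 0.3286 (32.86%), PC3 0.1857 (18.57%);  cumulative: 0.4857, 0.8143, 1


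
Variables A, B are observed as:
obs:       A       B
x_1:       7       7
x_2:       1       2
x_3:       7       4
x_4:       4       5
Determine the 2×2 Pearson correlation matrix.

Step 1 — column means:
  mean(A) = (7 + 1 + 7 + 4) / 4 = 19/4 = 4.75
  mean(B) = (7 + 2 + 4 + 5) / 4 = 18/4 = 4.5

Step 2 — sample variances and covariances s[i,j] = (1/(n-1)) · Σ_k (x_{k,i} - mean_i) · (x_{k,j} - mean_j), with n-1 = 3:
  s[A,A] = ((2.25)·(2.25) + (-3.75)·(-3.75) + (2.25)·(2.25) + (-0.75)·(-0.75)) / 3 = 24.75/3 = 8.25
  s[A,B] = ((2.25)·(2.5) + (-3.75)·(-2.5) + (2.25)·(-0.5) + (-0.75)·(0.5)) / 3 = 13.5/3 = 4.5
  s[B,B] = ((2.5)·(2.5) + (-2.5)·(-2.5) + (-0.5)·(-0.5) + (0.5)·(0.5)) / 3 = 13/3 = 4.3333
  Sample standard deviations s_i = √(s[i,i]):
  s(A) = √(8.25) = 2.8723
  s(B) = √(4.3333) = 2.0817

Step 3 — r_{ij} = s_{ij} / (s_i · s_j):
  r[A,A] = 1 (diagonal).
  r[A,B] = 4.5 / (2.8723 · 2.0817) = 4.5 / 5.9791 = 0.7526
  r[B,B] = 1 (diagonal).

R is symmetric with unit diagonal. Assembling:

R = [[1, 0.7526],
 [0.7526, 1]]


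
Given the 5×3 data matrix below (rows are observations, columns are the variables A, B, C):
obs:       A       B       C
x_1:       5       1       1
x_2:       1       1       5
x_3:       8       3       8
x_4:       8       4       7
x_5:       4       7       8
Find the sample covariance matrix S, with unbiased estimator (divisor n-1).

Step 1 — column means:
  mean(A) = (5 + 1 + 8 + 8 + 4) / 5 = 26/5 = 5.2
  mean(B) = (1 + 1 + 3 + 4 + 7) / 5 = 16/5 = 3.2
  mean(C) = (1 + 5 + 8 + 7 + 8) / 5 = 29/5 = 5.8

Step 2 — sample covariance S[i,j] = (1/(n-1)) · Σ_k (x_{k,i} - mean_i) · (x_{k,j} - mean_j), with n-1 = 4.
  S[A,A] = ((-0.2)·(-0.2) + (-4.2)·(-4.2) + (2.8)·(2.8) + (2.8)·(2.8) + (-1.2)·(-1.2)) / 4 = 34.8/4 = 8.7
  S[A,B] = ((-0.2)·(-2.2) + (-4.2)·(-2.2) + (2.8)·(-0.2) + (2.8)·(0.8) + (-1.2)·(3.8)) / 4 = 6.8/4 = 1.7
  S[A,C] = ((-0.2)·(-4.8) + (-4.2)·(-0.8) + (2.8)·(2.2) + (2.8)·(1.2) + (-1.2)·(2.2)) / 4 = 11.2/4 = 2.8
  S[B,B] = ((-2.2)·(-2.2) + (-2.2)·(-2.2) + (-0.2)·(-0.2) + (0.8)·(0.8) + (3.8)·(3.8)) / 4 = 24.8/4 = 6.2
  S[B,C] = ((-2.2)·(-4.8) + (-2.2)·(-0.8) + (-0.2)·(2.2) + (0.8)·(1.2) + (3.8)·(2.2)) / 4 = 21.2/4 = 5.3
  S[C,C] = ((-4.8)·(-4.8) + (-0.8)·(-0.8) + (2.2)·(2.2) + (1.2)·(1.2) + (2.2)·(2.2)) / 4 = 34.8/4 = 8.7

S is symmetric (S[j,i] = S[i,j]). Assembling:

S = [[8.7, 1.7, 2.8],
 [1.7, 6.2, 5.3],
 [2.8, 5.3, 8.7]]


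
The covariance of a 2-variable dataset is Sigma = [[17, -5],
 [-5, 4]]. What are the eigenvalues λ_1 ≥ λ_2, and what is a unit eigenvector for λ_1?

Step 1 — characteristic polynomial of 2×2 Sigma:
  det(Sigma - λI) = λ² - trace · λ + det = 0.
  trace = 17 + 4 = 21, det = 17·4 - (-5)² = 43.
Step 2 — discriminant:
  Δ = trace² - 4·det = 441 - 172 = 269.
Step 3 — eigenvalues:
  λ = (trace ± √Δ)/2 = (21 ± 16.4012)/2,
  λ_1 = 18.7006,  λ_2 = 2.2994.

Step 4 — unit eigenvector for λ_1: solve (Sigma - λ_1 I)v = 0. First row:
  (17 - 18.7006)·v_x + (-5)·v_y = 0, i.e. (-1.7006)·v_x + (-5)·v_y = 0,
  so v ∝ (b, λ_1 - a) = (-5, 1.7006); multiply by -1 so the first entry is positive: u = (5, -1.7006).
  ||u|| = √((5)² + (-1.7006)²) = √(27.8921) ≈ 5.2813,
  v_1 = u/||u|| ≈ (0.9467, -0.322) (||v_1|| = 1).

λ_1 = 18.7006,  λ_2 = 2.2994;  v_1 ≈ (0.9467, -0.322)


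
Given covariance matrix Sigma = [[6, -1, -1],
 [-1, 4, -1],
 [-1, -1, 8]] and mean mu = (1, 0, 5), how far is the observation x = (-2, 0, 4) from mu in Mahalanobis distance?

Step 1 — centre the observation: (x - mu) = (-3, 0, -1).

Step 2 — invert Sigma (cofactor / det for 3×3, or solve directly):
  Sigma^{-1} = [[0.1802, 0.0523, 0.0291],
 [0.0523, 0.2733, 0.0407],
 [0.0291, 0.0407, 0.1337]].

Step 3 — form the quadratic (x - mu)^T · Sigma^{-1} · (x - mu):
  Sigma^{-1} · (x - mu) = (-0.5698, -0.1977, -0.2209).
  (x - mu)^T · [Sigma^{-1} · (x - mu)] = (-3)·(-0.5698) + (0)·(-0.1977) + (-1)·(-0.2209) = 1.9302.

Step 4 — take square root: d = √(1.9302) ≈ 1.3893.

d(x, mu) = √(1.9302) ≈ 1.3893


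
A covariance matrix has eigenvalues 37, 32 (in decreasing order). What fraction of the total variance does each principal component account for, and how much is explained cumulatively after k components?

Step 1 — total variance = trace(Sigma) = Σ λ_i = 37 + 32 = 69.

Step 2 — fraction explained by component i = λ_i / Σ λ:
  PC1: 37/69 = 0.5362
  PC2: 32/69 = 0.4638

Step 3 — cumulative fraction after k components = (λ_1 + ... + λ_k) / Σ λ:
  k = 1: 37/69 = 0.5362
  k = 2: (37 + 32)/69 = 69/69 = 1

Summary (fraction, with percent):

explained: PC1 0.5362 (53.62%), PC2 0.4638 (46.38%);  cumulative: 0.5362, 1


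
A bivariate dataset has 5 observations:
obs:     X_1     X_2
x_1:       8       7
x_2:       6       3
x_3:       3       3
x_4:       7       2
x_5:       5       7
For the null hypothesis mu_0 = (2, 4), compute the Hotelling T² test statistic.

Step 1 — sample mean vector:
  mean(X_1) = (8 + 6 + 3 + 7 + 5) / 5 = 29/5 = 5.8
  mean(X_2) = (7 + 3 + 3 + 2 + 7) / 5 = 22/5 = 4.4
  x̄ = (5.8, 4.4),  deviation x̄ - mu_0 = (5.8, 4.4) - (2, 4) = (3.8, 0.4).

Step 2 — sample covariance matrix, S[i,j] = (1/(n-1)) · Σ_k (x_{k,i} - mean_i) · (x_{k,j} - mean_j), divisor n-1 = 4:
  S[X_1,X_1] = ((2.2)·(2.2) + (0.2)·(0.2) + (-2.8)·(-2.8) + (1.2)·(1.2) + (-0.8)·(-0.8)) / 4 = 14.8/4 = 3.7
  S[X_1,X_2] = ((2.2)·(2.6) + (0.2)·(-1.4) + (-2.8)·(-1.4) + (1.2)·(-2.4) + (-0.8)·(2.6)) / 4 = 4.4/4 = 1.1
  S[X_2,X_2] = ((2.6)·(2.6) + (-1.4)·(-1.4) + (-1.4)·(-1.4) + (-2.4)·(-2.4) + (2.6)·(2.6)) / 4 = 23.2/4 = 5.8
  S = [[3.7, 1.1],
 [1.1, 5.8]].

Step 3 — invert S. det(S) = 3.7·5.8 - (1.1)² = 20.25.
  S^{-1} = (1/det) · [[d, -b], [-b, a]] = [[0.2864, -0.0543],
 [-0.0543, 0.1827]].

Step 4 — quadratic form (x̄ - mu_0)^T · S^{-1} · (x̄ - mu_0):
  S^{-1} · (x̄ - mu_0) = (1.0667, -0.1333),
  (x̄ - mu_0)^T · [...] = (3.8)·(1.0667) + (0.4)·(-0.1333) = 4.

Step 5 — scale by n: T² = 5 · 4 = 20.

T² ≈ 20


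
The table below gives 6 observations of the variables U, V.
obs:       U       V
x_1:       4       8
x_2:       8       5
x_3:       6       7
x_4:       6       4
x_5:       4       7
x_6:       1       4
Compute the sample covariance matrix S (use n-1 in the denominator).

Step 1 — column means:
  mean(U) = (4 + 8 + 6 + 6 + 4 + 1) / 6 = 29/6 = 4.8333
  mean(V) = (8 + 5 + 7 + 4 + 7 + 4) / 6 = 35/6 = 5.8333

Step 2 — sample covariance S[i,j] = (1/(n-1)) · Σ_k (x_{k,i} - mean_i) · (x_{k,j} - mean_j), with n-1 = 5.
  S[U,U] = ((-0.8333)·(-0.8333) + (3.1667)·(3.1667) + (1.1667)·(1.1667) + (1.1667)·(1.1667) + (-0.8333)·(-0.8333) + (-3.8333)·(-3.8333)) / 5 = 28.8333/5 = 5.7667
  S[U,V] = ((-0.8333)·(2.1667) + (3.1667)·(-0.8333) + (1.1667)·(1.1667) + (1.1667)·(-1.8333) + (-0.8333)·(1.1667) + (-3.8333)·(-1.8333)) / 5 = 0.8333/5 = 0.1667
  S[V,V] = ((2.1667)·(2.1667) + (-0.8333)·(-0.8333) + (1.1667)·(1.1667) + (-1.8333)·(-1.8333) + (1.1667)·(1.1667) + (-1.8333)·(-1.8333)) / 5 = 14.8333/5 = 2.9667

S is symmetric (S[j,i] = S[i,j]). Assembling:

S = [[5.7667, 0.1667],
 [0.1667, 2.9667]]


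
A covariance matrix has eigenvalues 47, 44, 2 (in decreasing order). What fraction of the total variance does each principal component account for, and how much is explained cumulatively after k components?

Step 1 — total variance = trace(Sigma) = Σ λ_i = 47 + 44 + 2 = 93.

Step 2 — fraction explained by component i = λ_i / Σ λ:
  PC1: 47/93 = 0.5054
  PC2: 44/93 = 0.4731
  PC3: 2/93 = 0.0215

Step 3 — cumulative fraction after k components = (λ_1 + ... + λ_k) / Σ λ:
  k = 1: 47/93 = 0.5054
  k = 2: (47 + 44)/93 = 91/93 = 0.9785
  k = 3: (47 + 44 + 2)/93 = 93/93 = 1

Summary (fraction, with percent):

explained: PC1 0.5054 (50.54%), PC2 0.4731 (47.31%), PC3 0.0215 (2.15%);  cumulative: 0.5054, 0.9785, 1


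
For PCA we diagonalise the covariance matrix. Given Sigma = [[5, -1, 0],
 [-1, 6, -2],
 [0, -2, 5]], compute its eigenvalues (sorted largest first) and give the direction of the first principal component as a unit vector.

Step 1 — characteristic polynomial p(λ) = det(λI - Sigma) = λ³ - tr·λ² + c_1·λ - det, where tr = trace, c_1 = sum of the principal 2×2 minors, det = det(Sigma):
  tr = 5 + 6 + 5 = 16,
  c_1 = (5·6 - (-1)²) + (5·5 - (0)²) + (6·5 - (-2)²) = 29 + 25 + 26 = 80,
  det = 5·(6·5 - (-2)²) - (-1)·((-1)·5 - (-2)·(0)) + (0)·((-1)·(-2) - 6·(0)) = 5·(26) - (-1)·(-5) + (0)·(2) = 125.
  So p(λ) = λ³ - 16λ² + 80λ - 125.
Step 2 — look for an integer root (rational root theorem: any rational root is an integer divisor of 125). Testing λ = 5:
  p(5) = 125 - 400 + 400 - 125 = 0  ✓
  Dividing out (λ - 5): p(λ) = (λ - 5)(λ² - 11λ + 25).
Step 3 — remaining eigenvalues from the quadratic λ² - 11λ + 25 = 0:
  Δ = 11² - 4·25 = 121 - 100 = 21,  λ = (11 ± √21)/2 = (11 ± 4.5826)/2 ≈ 7.7913 or 3.2087.
  Sorted: λ_1 = 7.7913,  λ_2 = 5,  λ_3 = 3.2087  (check: sum = 16 = tr ✓).

Step 4 — unit eigenvector for λ_1 ≈ 7.7913: v spans the null space of (Sigma - λ_1 I), whose rows are
  r_1 = (-2.7913, -1, 0),  r_2 = (-1, -1.7913, -2),  r_3 = (0, -2, -2.7913).
  v is orthogonal to every row, so take v ∝ r_1 × r_2 = ((-1)·(-2) - (0)·(-1.7913), (0)·(-1) - (-2.7913)·(-2), (-2.7913)·(-1.7913) - (-1)·(-1)) ≈ (2, -5.5826, 4).
  Let u = (2, -5.5826, 4).
  ||u|| = √((2)² + (-5.5826)² + (4)²) = √(51.1652) ≈ 7.153,  v_1 = u/||u|| ≈ (0.2796, -0.7805, 0.5592) (||v_1|| = 1).

λ_1 = 7.7913,  λ_2 = 5,  λ_3 = 3.2087;  v_1 ≈ (0.2796, -0.7805, 0.5592)


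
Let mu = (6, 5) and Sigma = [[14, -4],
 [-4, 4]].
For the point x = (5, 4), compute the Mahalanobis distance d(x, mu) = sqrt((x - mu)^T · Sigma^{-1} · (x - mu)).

Step 1 — centre the observation: (x - mu) = (-1, -1).

Step 2 — invert Sigma. det(Sigma) = 14·4 - (-4)² = 40.
  Sigma^{-1} = (1/det) · [[d, -b], [-b, a]] = [[0.1, 0.1],
 [0.1, 0.35]].

Step 3 — form the quadratic (x - mu)^T · Sigma^{-1} · (x - mu):
  Sigma^{-1} · (x - mu) = (-0.2, -0.45).
  (x - mu)^T · [Sigma^{-1} · (x - mu)] = (-1)·(-0.2) + (-1)·(-0.45) = 0.65.

Step 4 — take square root: d = √(0.65) ≈ 0.8062.

d(x, mu) = √(0.65) ≈ 0.8062


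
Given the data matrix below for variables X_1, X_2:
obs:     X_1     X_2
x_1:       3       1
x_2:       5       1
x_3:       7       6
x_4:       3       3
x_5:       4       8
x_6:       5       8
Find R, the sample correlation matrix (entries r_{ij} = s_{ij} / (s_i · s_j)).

Step 1 — column means:
  mean(X_1) = (3 + 5 + 7 + 3 + 4 + 5) / 6 = 27/6 = 4.5
  mean(X_2) = (1 + 1 + 6 + 3 + 8 + 8) / 6 = 27/6 = 4.5

Step 2 — sample variances and covariances s[i,j] = (1/(n-1)) · Σ_k (x_{k,i} - mean_i) · (x_{k,j} - mean_j), with n-1 = 5:
  s[X_1,X_1] = ((-1.5)·(-1.5) + (0.5)·(0.5) + (2.5)·(2.5) + (-1.5)·(-1.5) + (-0.5)·(-0.5) + (0.5)·(0.5)) / 5 = 11.5/5 = 2.3
  s[X_1,X_2] = ((-1.5)·(-3.5) + (0.5)·(-3.5) + (2.5)·(1.5) + (-1.5)·(-1.5) + (-0.5)·(3.5) + (0.5)·(3.5)) / 5 = 9.5/5 = 1.9
  s[X_2,X_2] = ((-3.5)·(-3.5) + (-3.5)·(-3.5) + (1.5)·(1.5) + (-1.5)·(-1.5) + (3.5)·(3.5) + (3.5)·(3.5)) / 5 = 53.5/5 = 10.7
  Sample standard deviations s_i = √(s[i,i]):
  s(X_1) = √(2.3) = 1.5166
  s(X_2) = √(10.7) = 3.2711

Step 3 — r_{ij} = s_{ij} / (s_i · s_j):
  r[X_1,X_1] = 1 (diagonal).
  r[X_1,X_2] = 1.9 / (1.5166 · 3.2711) = 1.9 / 4.9608 = 0.383
  r[X_2,X_2] = 1 (diagonal).

R is symmetric with unit diagonal. Assembling:

R = [[1, 0.383],
 [0.383, 1]]


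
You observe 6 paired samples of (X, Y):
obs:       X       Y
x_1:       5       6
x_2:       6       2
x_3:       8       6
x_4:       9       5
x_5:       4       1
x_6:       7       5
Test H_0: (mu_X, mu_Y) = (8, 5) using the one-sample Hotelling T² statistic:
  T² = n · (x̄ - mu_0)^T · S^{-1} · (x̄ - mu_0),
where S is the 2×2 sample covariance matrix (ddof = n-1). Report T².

Step 1 — sample mean vector:
  mean(X) = (5 + 6 + 8 + 9 + 4 + 7) / 6 = 39/6 = 6.5
  mean(Y) = (6 + 2 + 6 + 5 + 1 + 5) / 6 = 25/6 = 4.1667
  x̄ = (6.5, 4.1667),  deviation x̄ - mu_0 = (6.5, 4.1667) - (8, 5) = (-1.5, -0.8333).

Step 2 — sample covariance matrix, S[i,j] = (1/(n-1)) · Σ_k (x_{k,i} - mean_i) · (x_{k,j} - mean_j), divisor n-1 = 5:
  S[X,X] = ((-1.5)·(-1.5) + (-0.5)·(-0.5) + (1.5)·(1.5) + (2.5)·(2.5) + (-2.5)·(-2.5) + (0.5)·(0.5)) / 5 = 17.5/5 = 3.5
  S[X,Y] = ((-1.5)·(1.8333) + (-0.5)·(-2.1667) + (1.5)·(1.8333) + (2.5)·(0.8333) + (-2.5)·(-3.1667) + (0.5)·(0.8333)) / 5 = 11.5/5 = 2.3
  S[Y,Y] = ((1.8333)·(1.8333) + (-2.1667)·(-2.1667) + (1.8333)·(1.8333) + (0.8333)·(0.8333) + (-3.1667)·(-3.1667) + (0.8333)·(0.8333)) / 5 = 22.8333/5 = 4.5667
  S = [[3.5, 2.3],
 [2.3, 4.5667]].

Step 3 — invert S. det(S) = 3.5·4.5667 - (2.3)² = 10.6933.
  S^{-1} = (1/det) · [[d, -b], [-b, a]] = [[0.4271, -0.2151],
 [-0.2151, 0.3273]].

Step 4 — quadratic form (x̄ - mu_0)^T · S^{-1} · (x̄ - mu_0):
  S^{-1} · (x̄ - mu_0) = (-0.4613, 0.0499),
  (x̄ - mu_0)^T · [...] = (-1.5)·(-0.4613) + (-0.8333)·(0.0499) = 0.6505.

Step 5 — scale by n: T² = 6 · 0.6505 = 3.9027.

T² ≈ 3.9027


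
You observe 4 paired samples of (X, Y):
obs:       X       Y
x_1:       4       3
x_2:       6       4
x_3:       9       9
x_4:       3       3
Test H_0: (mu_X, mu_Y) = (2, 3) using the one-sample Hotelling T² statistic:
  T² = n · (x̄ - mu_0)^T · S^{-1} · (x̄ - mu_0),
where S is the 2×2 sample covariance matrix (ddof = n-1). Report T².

Step 1 — sample mean vector:
  mean(X) = (4 + 6 + 9 + 3) / 4 = 22/4 = 5.5
  mean(Y) = (3 + 4 + 9 + 3) / 4 = 19/4 = 4.75
  x̄ = (5.5, 4.75),  deviation x̄ - mu_0 = (5.5, 4.75) - (2, 3) = (3.5, 1.75).

Step 2 — sample covariance matrix, S[i,j] = (1/(n-1)) · Σ_k (x_{k,i} - mean_i) · (x_{k,j} - mean_j), divisor n-1 = 3:
  S[X,X] = ((-1.5)·(-1.5) + (0.5)·(0.5) + (3.5)·(3.5) + (-2.5)·(-2.5)) / 3 = 21/3 = 7
  S[X,Y] = ((-1.5)·(-1.75) + (0.5)·(-0.75) + (3.5)·(4.25) + (-2.5)·(-1.75)) / 3 = 21.5/3 = 7.1667
  S[Y,Y] = ((-1.75)·(-1.75) + (-0.75)·(-0.75) + (4.25)·(4.25) + (-1.75)·(-1.75)) / 3 = 24.75/3 = 8.25
  S = [[7, 7.1667],
 [7.1667, 8.25]].

Step 3 — invert S. det(S) = 7·8.25 - (7.1667)² = 6.3889.
  S^{-1} = (1/det) · [[d, -b], [-b, a]] = [[1.2913, -1.1217],
 [-1.1217, 1.0957]].

Step 4 — quadratic form (x̄ - mu_0)^T · S^{-1} · (x̄ - mu_0):
  S^{-1} · (x̄ - mu_0) = (2.5565, -2.0087),
  (x̄ - mu_0)^T · [...] = (3.5)·(2.5565) + (1.75)·(-2.0087) = 5.4326.

Step 5 — scale by n: T² = 4 · 5.4326 = 21.7304.

T² ≈ 21.7304


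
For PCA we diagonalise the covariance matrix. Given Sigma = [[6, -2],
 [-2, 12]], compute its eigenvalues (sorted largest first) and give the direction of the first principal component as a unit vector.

Step 1 — characteristic polynomial of 2×2 Sigma:
  det(Sigma - λI) = λ² - trace · λ + det = 0.
  trace = 6 + 12 = 18, det = 6·12 - (-2)² = 68.
Step 2 — discriminant:
  Δ = trace² - 4·det = 324 - 272 = 52.
Step 3 — eigenvalues:
  λ = (trace ± √Δ)/2 = (18 ± 7.2111)/2,
  λ_1 = 12.6056,  λ_2 = 5.3944.

Step 4 — unit eigenvector for λ_1: solve (Sigma - λ_1 I)v = 0. First row:
  (6 - 12.6056)·v_x + (-2)·v_y = 0, i.e. (-6.6056)·v_x + (-2)·v_y = 0,
  so v ∝ (b, λ_1 - a) = (-2, 6.6056); multiply by -1 so the first entry is positive: u = (2, -6.6056).
  ||u|| = √((2)² + (-6.6056)²) = √(47.6333) ≈ 6.9017,
  v_1 = u/||u|| ≈ (0.2898, -0.9571) (||v_1|| = 1).

λ_1 = 12.6056,  λ_2 = 5.3944;  v_1 ≈ (0.2898, -0.9571)


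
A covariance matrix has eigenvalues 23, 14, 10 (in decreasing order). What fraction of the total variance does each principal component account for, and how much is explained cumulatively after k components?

Step 1 — total variance = trace(Sigma) = Σ λ_i = 23 + 14 + 10 = 47.

Step 2 — fraction explained by component i = λ_i / Σ λ:
  PC1: 23/47 = 0.4894
  PC2: 14/47 = 0.2979
  PC3: 10/47 = 0.2128

Step 3 — cumulative fraction after k components = (λ_1 + ... + λ_k) / Σ λ:
  k = 1: 23/47 = 0.4894
  k = 2: (23 + 14)/47 = 37/47 = 0.7872
  k = 3: (23 + 14 + 10)/47 = 47/47 = 1

Summary (fraction, with percent):

explained: PC1 0.4894 (48.94%), PC2 0.2979 (29.79%), PC3 0.2128 (21.28%);  cumulative: 0.4894, 0.7872, 1


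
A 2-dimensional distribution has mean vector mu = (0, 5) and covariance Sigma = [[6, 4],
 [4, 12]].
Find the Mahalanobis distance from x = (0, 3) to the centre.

Step 1 — centre the observation: (x - mu) = (0, -2).

Step 2 — invert Sigma. det(Sigma) = 6·12 - (4)² = 56.
  Sigma^{-1} = (1/det) · [[d, -b], [-b, a]] = [[0.2143, -0.0714],
 [-0.0714, 0.1071]].

Step 3 — form the quadratic (x - mu)^T · Sigma^{-1} · (x - mu):
  Sigma^{-1} · (x - mu) = (0.1429, -0.2143).
  (x - mu)^T · [Sigma^{-1} · (x - mu)] = (0)·(0.1429) + (-2)·(-0.2143) = 0.4286.

Step 4 — take square root: d = √(0.4286) ≈ 0.6547.

d(x, mu) = √(0.4286) ≈ 0.6547


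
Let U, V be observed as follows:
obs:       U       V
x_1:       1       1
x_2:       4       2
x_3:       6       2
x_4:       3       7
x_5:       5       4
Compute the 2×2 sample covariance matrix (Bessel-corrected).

Step 1 — column means:
  mean(U) = (1 + 4 + 6 + 3 + 5) / 5 = 19/5 = 3.8
  mean(V) = (1 + 2 + 2 + 7 + 4) / 5 = 16/5 = 3.2

Step 2 — sample covariance S[i,j] = (1/(n-1)) · Σ_k (x_{k,i} - mean_i) · (x_{k,j} - mean_j), with n-1 = 4.
  S[U,U] = ((-2.8)·(-2.8) + (0.2)·(0.2) + (2.2)·(2.2) + (-0.8)·(-0.8) + (1.2)·(1.2)) / 4 = 14.8/4 = 3.7
  S[U,V] = ((-2.8)·(-2.2) + (0.2)·(-1.2) + (2.2)·(-1.2) + (-0.8)·(3.8) + (1.2)·(0.8)) / 4 = 1.2/4 = 0.3
  S[V,V] = ((-2.2)·(-2.2) + (-1.2)·(-1.2) + (-1.2)·(-1.2) + (3.8)·(3.8) + (0.8)·(0.8)) / 4 = 22.8/4 = 5.7

S is symmetric (S[j,i] = S[i,j]). Assembling:

S = [[3.7, 0.3],
 [0.3, 5.7]]


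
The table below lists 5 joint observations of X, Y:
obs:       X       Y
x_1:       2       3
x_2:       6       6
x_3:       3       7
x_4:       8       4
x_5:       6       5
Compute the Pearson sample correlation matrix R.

Step 1 — column means:
  mean(X) = (2 + 6 + 3 + 8 + 6) / 5 = 25/5 = 5
  mean(Y) = (3 + 6 + 7 + 4 + 5) / 5 = 25/5 = 5

Step 2 — sample variances and covariances s[i,j] = (1/(n-1)) · Σ_k (x_{k,i} - mean_i) · (x_{k,j} - mean_j), with n-1 = 4:
  s[X,X] = ((-3)·(-3) + (1)·(1) + (-2)·(-2) + (3)·(3) + (1)·(1)) / 4 = 24/4 = 6
  s[X,Y] = ((-3)·(-2) + (1)·(1) + (-2)·(2) + (3)·(-1) + (1)·(0)) / 4 = 0/4 = 0
  s[Y,Y] = ((-2)·(-2) + (1)·(1) + (2)·(2) + (-1)·(-1) + (0)·(0)) / 4 = 10/4 = 2.5
  Sample standard deviations s_i = √(s[i,i]):
  s(X) = √(6) = 2.4495
  s(Y) = √(2.5) = 1.5811

Step 3 — r_{ij} = s_{ij} / (s_i · s_j):
  r[X,X] = 1 (diagonal).
  r[X,Y] = 0 / (2.4495 · 1.5811) = 0 / 3.873 = 0
  r[Y,Y] = 1 (diagonal).

R is symmetric with unit diagonal. Assembling:

R = [[1, 0],
 [0, 1]]


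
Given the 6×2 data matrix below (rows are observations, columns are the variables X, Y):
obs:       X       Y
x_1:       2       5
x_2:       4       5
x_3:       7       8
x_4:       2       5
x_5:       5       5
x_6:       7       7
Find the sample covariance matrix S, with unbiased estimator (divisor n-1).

Step 1 — column means:
  mean(X) = (2 + 4 + 7 + 2 + 5 + 7) / 6 = 27/6 = 4.5
  mean(Y) = (5 + 5 + 8 + 5 + 5 + 7) / 6 = 35/6 = 5.8333

Step 2 — sample covariance S[i,j] = (1/(n-1)) · Σ_k (x_{k,i} - mean_i) · (x_{k,j} - mean_j), with n-1 = 5.
  S[X,X] = ((-2.5)·(-2.5) + (-0.5)·(-0.5) + (2.5)·(2.5) + (-2.5)·(-2.5) + (0.5)·(0.5) + (2.5)·(2.5)) / 5 = 25.5/5 = 5.1
  S[X,Y] = ((-2.5)·(-0.8333) + (-0.5)·(-0.8333) + (2.5)·(2.1667) + (-2.5)·(-0.8333) + (0.5)·(-0.8333) + (2.5)·(1.1667)) / 5 = 12.5/5 = 2.5
  S[Y,Y] = ((-0.8333)·(-0.8333) + (-0.8333)·(-0.8333) + (2.1667)·(2.1667) + (-0.8333)·(-0.8333) + (-0.8333)·(-0.8333) + (1.1667)·(1.1667)) / 5 = 8.8333/5 = 1.7667

S is symmetric (S[j,i] = S[i,j]). Assembling:

S = [[5.1, 2.5],
 [2.5, 1.7667]]


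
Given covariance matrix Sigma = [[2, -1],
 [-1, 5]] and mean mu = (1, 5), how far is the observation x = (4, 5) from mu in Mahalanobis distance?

Step 1 — centre the observation: (x - mu) = (3, 0).

Step 2 — invert Sigma. det(Sigma) = 2·5 - (-1)² = 9.
  Sigma^{-1} = (1/det) · [[d, -b], [-b, a]] = [[0.5556, 0.1111],
 [0.1111, 0.2222]].

Step 3 — form the quadratic (x - mu)^T · Sigma^{-1} · (x - mu):
  Sigma^{-1} · (x - mu) = (1.6667, 0.3333).
  (x - mu)^T · [Sigma^{-1} · (x - mu)] = (3)·(1.6667) + (0)·(0.3333) = 5.

Step 4 — take square root: d = √(5) ≈ 2.2361.

d(x, mu) = √(5) ≈ 2.2361


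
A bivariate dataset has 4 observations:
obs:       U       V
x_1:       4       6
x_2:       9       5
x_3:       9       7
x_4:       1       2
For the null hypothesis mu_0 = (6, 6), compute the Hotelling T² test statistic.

Step 1 — sample mean vector:
  mean(U) = (4 + 9 + 9 + 1) / 4 = 23/4 = 5.75
  mean(V) = (6 + 5 + 7 + 2) / 4 = 20/4 = 5
  x̄ = (5.75, 5),  deviation x̄ - mu_0 = (5.75, 5) - (6, 6) = (-0.25, -1).

Step 2 — sample covariance matrix, S[i,j] = (1/(n-1)) · Σ_k (x_{k,i} - mean_i) · (x_{k,j} - mean_j), divisor n-1 = 3:
  S[U,U] = ((-1.75)·(-1.75) + (3.25)·(3.25) + (3.25)·(3.25) + (-4.75)·(-4.75)) / 3 = 46.75/3 = 15.5833
  S[U,V] = ((-1.75)·(1) + (3.25)·(0) + (3.25)·(2) + (-4.75)·(-3)) / 3 = 19/3 = 6.3333
  S[V,V] = ((1)·(1) + (0)·(0) + (2)·(2) + (-3)·(-3)) / 3 = 14/3 = 4.6667
  S = [[15.5833, 6.3333],
 [6.3333, 4.6667]].

Step 3 — invert S. det(S) = 15.5833·4.6667 - (6.3333)² = 32.6111.
  S^{-1} = (1/det) · [[d, -b], [-b, a]] = [[0.1431, -0.1942],
 [-0.1942, 0.4779]].

Step 4 — quadratic form (x̄ - mu_0)^T · S^{-1} · (x̄ - mu_0):
  S^{-1} · (x̄ - mu_0) = (0.1584, -0.4293),
  (x̄ - mu_0)^T · [...] = (-0.25)·(0.1584) + (-1)·(-0.4293) = 0.3897.

Step 5 — scale by n: T² = 4 · 0.3897 = 1.5588.

T² ≈ 1.5588


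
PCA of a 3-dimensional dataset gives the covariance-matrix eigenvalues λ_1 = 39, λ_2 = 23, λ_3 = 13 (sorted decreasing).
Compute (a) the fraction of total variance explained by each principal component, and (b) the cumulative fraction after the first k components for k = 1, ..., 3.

Step 1 — total variance = trace(Sigma) = Σ λ_i = 39 + 23 + 13 = 75.

Step 2 — fraction explained by component i = λ_i / Σ λ:
  PC1: 39/75 = 0.52
  PC2: 23/75 = 0.3067
  PC3: 13/75 = 0.1733

Step 3 — cumulative fraction after k components = (λ_1 + ... + λ_k) / Σ λ:
  k = 1: 39/75 = 0.52
  k = 2: (39 + 23)/75 = 62/75 = 0.8267
  k = 3: (39 + 23 + 13)/75 = 75/75 = 1

Summary (fraction, with percent):

explained: PC1 0.52 (52%), PC2 0.3067 (30.67%), PC3 0.1733 (17.33%);  cumulative: 0.52, 0.8267, 1
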